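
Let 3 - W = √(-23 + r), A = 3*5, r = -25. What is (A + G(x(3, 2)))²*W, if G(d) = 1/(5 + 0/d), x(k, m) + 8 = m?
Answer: 17328/25 - 23104*I*√3/25 ≈ 693.12 - 1600.7*I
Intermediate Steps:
x(k, m) = -8 + m
G(d) = ⅕ (G(d) = 1/(5 + 0) = 1/5 = ⅕)
A = 15
W = 3 - 4*I*√3 (W = 3 - √(-23 - 25) = 3 - √(-48) = 3 - 4*I*√3 ≈ 3.0 - 6.9282*I)
(A + G(x(3, 2)))²*W = (15 + ⅕)²*(3 - 4*I*√3) = (76/5)²*(3 - 4*I*√3) = 5776*(3 - 4*I*√3)/25 = 17328/25 - 23104*I*√3/25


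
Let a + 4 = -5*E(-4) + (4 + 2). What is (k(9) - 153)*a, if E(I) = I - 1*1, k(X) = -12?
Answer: -4455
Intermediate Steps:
E(I) = -1 + I (E(I) = I - 1 = -1 + I)
a = 27 (a = -4 + (-5*(-1 - 4) + (4 + 2)) = -4 + (-5*(-5) + 6) = -4 + (25 + 6) = -4 + 31 = 27)
(k(9) - 153)*a = (-12 - 153)*27 = -165*27 = -4455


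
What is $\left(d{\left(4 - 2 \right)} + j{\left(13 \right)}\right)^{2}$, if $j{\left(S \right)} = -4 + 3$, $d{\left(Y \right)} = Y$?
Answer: $1$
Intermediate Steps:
$j{\left(S \right)} = -1$
$\left(d{\left(4 - 2 \right)} + j{\left(13 \right)}\right)^{2} = \left(\left(4 - 2\right) - 1\right)^{2} = \left(2 - 1\right)^{2} = 1^{2} = 1$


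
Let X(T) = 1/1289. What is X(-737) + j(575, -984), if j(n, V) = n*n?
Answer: 426175626/1289 ≈ 3.3063e+5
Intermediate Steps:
j(n, V) = n²
X(T) = 1/1289
X(-737) + j(575, -984) = 1/1289 + 575² = 1/1289 + 330625 = 426175626/1289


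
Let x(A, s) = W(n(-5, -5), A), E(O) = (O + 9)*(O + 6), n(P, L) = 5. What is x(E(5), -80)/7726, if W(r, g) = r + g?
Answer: 159/7726 ≈ 0.020580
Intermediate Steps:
W(r, g) = g + r
E(O) = (6 + O)*(9 + O) (E(O) = (9 + O)*(6 + O) = (6 + O)*(9 + O))
x(A, s) = 5 + A (x(A, s) = A + 5 = 5 + A)
x(E(5), -80)/7726 = (5 + (54 + 5² + 15*5))/7726 = (5 + (54 + 25 + 75))*(1/7726) = (5 + 154)*(1/7726) = 159*(1/7726) = 159/7726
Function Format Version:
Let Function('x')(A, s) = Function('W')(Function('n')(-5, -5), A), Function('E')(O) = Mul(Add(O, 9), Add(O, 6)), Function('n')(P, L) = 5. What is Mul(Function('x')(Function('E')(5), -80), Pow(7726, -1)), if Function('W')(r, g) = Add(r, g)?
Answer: Rational(159, 7726) ≈ 0.020580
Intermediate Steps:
Function('W')(r, g) = Add(g, r)
Function('E')(O) = Mul(Add(6, O), Add(9, O)) (Function('E')(O) = Mul(Add(9, O), Add(6, O)) = Mul(Add(6, O), Add(9, O)))
Function('x')(A, s) = Add(5, A) (Function('x')(A, s) = Add(A, 5) = Add(5, A))
Mul(Function('x')(Function('E')(5), -80), Pow(7726, -1)) = Mul(Add(5, Add(54, Pow(5, 2), Mul(15, 5))), Pow(7726, -1)) = Mul(Add(5, Add(54, 25, 75)), Rational(1, 7726)) = Mul(Add(5, 154), Rational(1, 7726)) = Mul(159, Rational(1, 7726)) = Rational(159, 7726)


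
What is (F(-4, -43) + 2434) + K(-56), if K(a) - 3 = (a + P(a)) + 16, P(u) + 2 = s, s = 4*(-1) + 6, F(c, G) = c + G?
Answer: 2350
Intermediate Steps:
F(c, G) = G + c
s = 2 (s = -4 + 6 = 2)
P(u) = 0 (P(u) = -2 + 2 = 0)
K(a) = 19 + a (K(a) = 3 + ((a + 0) + 16) = 3 + (a + 16) = 3 + (16 + a) = 19 + a)
(F(-4, -43) + 2434) + K(-56) = ((-43 - 4) + 2434) + (19 - 56) = (-47 + 2434) - 37 = 2387 - 37 = 2350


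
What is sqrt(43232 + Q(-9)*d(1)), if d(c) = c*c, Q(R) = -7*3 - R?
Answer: 2*sqrt(10805) ≈ 207.89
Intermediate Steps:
Q(R) = -21 - R
d(c) = c**2
sqrt(43232 + Q(-9)*d(1)) = sqrt(43232 + (-21 - 1*(-9))*1**2) = sqrt(43232 + (-21 + 9)*1) = sqrt(43232 - 12*1) = sqrt(43232 - 12) = sqrt(43220) = 2*sqrt(10805)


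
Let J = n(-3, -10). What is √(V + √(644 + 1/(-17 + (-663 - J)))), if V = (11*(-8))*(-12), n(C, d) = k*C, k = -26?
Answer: √(606739584 + 2274*√41113162)/758 ≈ 32.884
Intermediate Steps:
n(C, d) = -26*C
J = 78 (J = -26*(-3) = 78)
V = 1056 (V = -88*(-12) = 1056)
√(V + √(644 + 1/(-17 + (-663 - J)))) = √(1056 + √(644 + 1/(-17 + (-663 - 1*78)))) = √(1056 + √(644 + 1/(-17 + (-663 - 78)))) = √(1056 + √(644 + 1/(-17 - 741))) = √(1056 + √(644 + 1/(-758))) = √(1056 + √(644 - 1/758)) = √(1056 + √(488151/758)) = √(1056 + 3*√41113162/758)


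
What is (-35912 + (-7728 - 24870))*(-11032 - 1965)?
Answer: 890424470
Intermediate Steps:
(-35912 + (-7728 - 24870))*(-11032 - 1965) = (-35912 - 32598)*(-12997) = -68510*(-12997) = 890424470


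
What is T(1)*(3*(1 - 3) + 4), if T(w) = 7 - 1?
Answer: -12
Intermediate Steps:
T(w) = 6
T(1)*(3*(1 - 3) + 4) = 6*(3*(1 - 3) + 4) = 6*(3*(-2) + 4) = 6*(-6 + 4) = 6*(-2) = -12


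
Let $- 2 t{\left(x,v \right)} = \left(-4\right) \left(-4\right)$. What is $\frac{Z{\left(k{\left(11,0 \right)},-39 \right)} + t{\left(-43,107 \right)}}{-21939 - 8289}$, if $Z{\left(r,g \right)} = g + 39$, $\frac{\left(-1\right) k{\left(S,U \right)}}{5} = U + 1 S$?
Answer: $\frac{2}{7557} \approx 0.00026466$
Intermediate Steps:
$k{\left(S,U \right)} = - 5 S - 5 U$ ($k{\left(S,U \right)} = - 5 \left(U + 1 S\right) = - 5 \left(U + S\right) = - 5 \left(S + U\right) = - 5 S - 5 U$)
$t{\left(x,v \right)} = -8$ ($t{\left(x,v \right)} = - \frac{\left(-4\right) \left(-4\right)}{2} = \left(- \frac{1}{2}\right) 16 = -8$)
$Z{\left(r,g \right)} = 39 + g$
$\frac{Z{\left(k{\left(11,0 \right)},-39 \right)} + t{\left(-43,107 \right)}}{-21939 - 8289} = \frac{\left(39 - 39\right) - 8}{-21939 - 8289} = \frac{0 - 8}{-30228} = \left(-8\right) \left(- \frac{1}{30228}\right) = \frac{2}{7557}$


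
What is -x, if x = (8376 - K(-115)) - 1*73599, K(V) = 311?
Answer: 65534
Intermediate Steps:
x = -65534 (x = (8376 - 1*311) - 1*73599 = (8376 - 311) - 73599 = 8065 - 73599 = -65534)
-x = -1*(-65534) = 65534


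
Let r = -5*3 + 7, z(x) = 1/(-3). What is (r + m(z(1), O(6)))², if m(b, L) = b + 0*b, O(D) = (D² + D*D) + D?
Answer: 625/9 ≈ 69.444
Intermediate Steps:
O(D) = D + 2*D² (O(D) = (D² + D²) + D = 2*D² + D = D + 2*D²)
z(x) = -⅓
m(b, L) = b (m(b, L) = b + 0 = b)
r = -8 (r = -15 + 7 = -8)
(r + m(z(1), O(6)))² = (-8 - ⅓)² = (-25/3)² = 625/9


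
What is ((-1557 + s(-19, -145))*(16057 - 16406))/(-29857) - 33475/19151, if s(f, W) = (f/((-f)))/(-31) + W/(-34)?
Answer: -11991634995801/602668142978 ≈ -19.898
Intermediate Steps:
s(f, W) = 1/31 - W/34 (s(f, W) = (f*(-1/f))*(-1/31) + W*(-1/34) = -1*(-1/31) - W/34 = 1/31 - W/34)
((-1557 + s(-19, -145))*(16057 - 16406))/(-29857) - 33475/19151 = ((-1557 + (1/31 - 1/34*(-145)))*(16057 - 16406))/(-29857) - 33475/19151 = ((-1557 + (1/31 + 145/34))*(-349))*(-1/29857) - 33475*1/19151 = ((-1557 + 4529/1054)*(-349))*(-1/29857) - 33475/19151 = -1636549/1054*(-349)*(-1/29857) - 33475/19151 = (571155601/1054)*(-1/29857) - 33475/19151 = -571155601/31469278 - 33475/19151 = -11991634995801/602668142978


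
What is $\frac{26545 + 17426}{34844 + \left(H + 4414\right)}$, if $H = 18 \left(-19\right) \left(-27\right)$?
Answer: $\frac{14657}{16164} \approx 0.90677$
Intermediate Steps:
$H = 9234$ ($H = \left(-342\right) \left(-27\right) = 9234$)
$\frac{26545 + 17426}{34844 + \left(H + 4414\right)} = \frac{26545 + 17426}{34844 + \left(9234 + 4414\right)} = \frac{43971}{34844 + 13648} = \frac{43971}{48492} = 43971 \cdot \frac{1}{48492} = \frac{14657}{16164}$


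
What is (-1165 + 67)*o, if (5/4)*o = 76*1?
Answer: -333792/5 ≈ -66758.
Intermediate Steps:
o = 304/5 (o = 4*(76*1)/5 = (⅘)*76 = 304/5 ≈ 60.800)
(-1165 + 67)*o = (-1165 + 67)*(304/5) = -1098*304/5 = -333792/5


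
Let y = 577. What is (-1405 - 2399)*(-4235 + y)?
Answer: 13915032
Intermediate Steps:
(-1405 - 2399)*(-4235 + y) = (-1405 - 2399)*(-4235 + 577) = -3804*(-3658) = 13915032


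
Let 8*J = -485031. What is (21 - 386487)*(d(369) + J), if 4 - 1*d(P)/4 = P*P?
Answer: 935644813815/4 ≈ 2.3391e+11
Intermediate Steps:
J = -485031/8 (J = (⅛)*(-485031) = -485031/8 ≈ -60629.)
d(P) = 16 - 4*P² (d(P) = 16 - 4*P*P = 16 - 4*P²)
(21 - 386487)*(d(369) + J) = (21 - 386487)*((16 - 4*369²) - 485031/8) = -386466*((16 - 4*136161) - 485031/8) = -386466*((16 - 544644) - 485031/8) = -386466*(-544628 - 485031/8) = -386466*(-4842055/8) = 935644813815/4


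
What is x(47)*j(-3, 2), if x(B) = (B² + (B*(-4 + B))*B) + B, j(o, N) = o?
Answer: -291729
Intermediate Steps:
x(B) = B + B² + B²*(-4 + B) (x(B) = (B² + B²*(-4 + B)) + B = B + B² + B²*(-4 + B))
x(47)*j(-3, 2) = (47*(1 + 47² - 3*47))*(-3) = (47*(1 + 2209 - 141))*(-3) = (47*2069)*(-3) = 97243*(-3) = -291729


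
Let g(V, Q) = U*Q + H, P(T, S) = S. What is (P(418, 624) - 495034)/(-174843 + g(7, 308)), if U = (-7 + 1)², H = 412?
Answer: 494410/163343 ≈ 3.0268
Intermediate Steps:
U = 36 (U = (-6)² = 36)
g(V, Q) = 412 + 36*Q (g(V, Q) = 36*Q + 412 = 412 + 36*Q)
(P(418, 624) - 495034)/(-174843 + g(7, 308)) = (624 - 495034)/(-174843 + (412 + 36*308)) = -494410/(-174843 + (412 + 11088)) = -494410/(-174843 + 11500) = -494410/(-163343) = -494410*(-1/163343) = 494410/163343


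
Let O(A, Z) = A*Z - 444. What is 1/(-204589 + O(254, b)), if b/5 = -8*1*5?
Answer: -1/255833 ≈ -3.9088e-6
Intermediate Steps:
b = -200 (b = 5*(-8*1*5) = 5*(-8*5) = 5*(-40) = -200)
O(A, Z) = -444 + A*Z
1/(-204589 + O(254, b)) = 1/(-204589 + (-444 + 254*(-200))) = 1/(-204589 + (-444 - 50800)) = 1/(-204589 - 51244) = 1/(-255833) = -1/255833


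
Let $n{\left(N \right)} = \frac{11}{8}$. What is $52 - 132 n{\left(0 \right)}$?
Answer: $- \frac{259}{2} \approx -129.5$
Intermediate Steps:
$n{\left(N \right)} = \frac{11}{8}$ ($n{\left(N \right)} = 11 \cdot \frac{1}{8} = \frac{11}{8}$)
$52 - 132 n{\left(0 \right)} = 52 - \frac{363}{2} = - \frac{259}{2}$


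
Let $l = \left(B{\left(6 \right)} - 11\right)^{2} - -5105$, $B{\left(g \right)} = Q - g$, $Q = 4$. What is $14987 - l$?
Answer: $9713$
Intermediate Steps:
$B{\left(g \right)} = 4 - g$
$l = 5274$ ($l = \left(\left(4 - 6\right) - 11\right)^{2} - -5105 = \left(\left(4 - 6\right) - 11\right)^{2} + 5105 = \left(-2 - 11\right)^{2} + 5105 = \left(-13\right)^{2} + 5105 = 169 + 5105 = 5274$)
$14987 - l = 14987 - 5274 = 9713$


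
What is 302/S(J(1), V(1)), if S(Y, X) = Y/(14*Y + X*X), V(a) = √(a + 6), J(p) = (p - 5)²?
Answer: 34881/8 ≈ 4360.1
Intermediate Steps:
J(p) = (-5 + p)²
V(a) = √(6 + a)
S(Y, X) = Y/(X² + 14*Y) (S(Y, X) = Y/(14*Y + X²) = Y/(X² + 14*Y))
302/S(J(1), V(1)) = 302/(((-5 + 1)²/((√(6 + 1))² + 14*(-5 + 1)²))) = 302/(((-4)²/((√7)² + 14*(-4)²))) = 302/((16/(7 + 14*16))) = 302/((16/(7 + 224))) = 302/((16/231)) = 302/((16*(1/231))) = 302/(16/231) = 302*(231/16) = 34881/8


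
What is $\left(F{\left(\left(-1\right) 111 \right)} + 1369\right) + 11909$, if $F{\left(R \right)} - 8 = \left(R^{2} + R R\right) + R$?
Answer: $37817$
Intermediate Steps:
$F{\left(R \right)} = 8 + R + 2 R^{2}$ ($F{\left(R \right)} = 8 + \left(\left(R^{2} + R R\right) + R\right) = 8 + \left(\left(R^{2} + R^{2}\right) + R\right) = 8 + \left(2 R^{2} + R\right) = 8 + \left(R + 2 R^{2}\right) = 8 + R + 2 R^{2}$)
$\left(F{\left(\left(-1\right) 111 \right)} + 1369\right) + 11909 = \left(\left(8 - 111 + 2 \left(\left(-1\right) 111\right)^{2}\right) + 1369\right) + 11909 = \left(\left(8 - 111 + 2 \left(-111\right)^{2}\right) + 1369\right) + 11909 = \left(\left(8 - 111 + 2 \cdot 12321\right) + 1369\right) + 11909 = \left(\left(8 - 111 + 24642\right) + 1369\right) + 11909 = \left(24539 + 1369\right) + 11909 = 25908 + 11909 = 37817$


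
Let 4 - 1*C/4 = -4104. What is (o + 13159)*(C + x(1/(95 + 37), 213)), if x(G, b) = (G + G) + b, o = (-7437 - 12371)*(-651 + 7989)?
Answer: -159664051576595/66 ≈ -2.4192e+12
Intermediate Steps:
C = 16432 (C = 16 - 4*(-4104) = 16 + 16416 = 16432)
o = -145351104 (o = -19808*7338 = -145351104)
x(G, b) = b + 2*G (x(G, b) = 2*G + b = b + 2*G)
(o + 13159)*(C + x(1/(95 + 37), 213)) = (-145351104 + 13159)*(16432 + (213 + 2/(95 + 37))) = -145337945*(16432 + (213 + 2/132)) = -145337945*(16432 + (213 + 2*(1/132))) = -145337945*(16432 + (213 + 1/66)) = -145337945*(16432 + 14059/66) = -145337945*1098571/66 = -159664051576595/66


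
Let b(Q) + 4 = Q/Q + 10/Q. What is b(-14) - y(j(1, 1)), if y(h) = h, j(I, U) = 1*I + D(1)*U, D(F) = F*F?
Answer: -40/7 ≈ -5.7143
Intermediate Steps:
D(F) = F²
j(I, U) = I + U (j(I, U) = 1*I + 1²*U = I + 1*U = I + U)
b(Q) = -3 + 10/Q (b(Q) = -4 + (Q/Q + 10/Q) = -4 + (1 + 10/Q) = -3 + 10/Q)
b(-14) - y(j(1, 1)) = (-3 + 10/(-14)) - (1 + 1) = (-3 + 10*(-1/14)) - 1*2 = (-3 - 5/7) - 2 = -26/7 - 2 = -40/7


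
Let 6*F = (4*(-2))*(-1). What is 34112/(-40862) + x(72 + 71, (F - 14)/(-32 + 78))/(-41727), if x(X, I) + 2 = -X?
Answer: -708733217/852524337 ≈ -0.83134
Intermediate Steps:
F = 4/3 (F = ((4*(-2))*(-1))/6 = (-8*(-1))/6 = (⅙)*8 = 4/3 ≈ 1.3333)
x(X, I) = -2 - X
34112/(-40862) + x(72 + 71, (F - 14)/(-32 + 78))/(-41727) = 34112/(-40862) + (-2 - (72 + 71))/(-41727) = 34112*(-1/40862) + (-2 - 1*143)*(-1/41727) = -17056/20431 + (-2 - 143)*(-1/41727) = -17056/20431 - 145*(-1/41727) = -17056/20431 + 145/41727 = -708733217/852524337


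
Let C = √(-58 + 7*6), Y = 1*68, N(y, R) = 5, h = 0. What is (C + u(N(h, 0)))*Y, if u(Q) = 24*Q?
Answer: 8160 + 272*I ≈ 8160.0 + 272.0*I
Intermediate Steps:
Y = 68
C = 4*I (C = √(-58 + 42) = √(-16) = 4*I ≈ 4.0*I)
(C + u(N(h, 0)))*Y = (4*I + 24*5)*68 = (4*I + 120)*68 = (120 + 4*I)*68 = 8160 + 272*I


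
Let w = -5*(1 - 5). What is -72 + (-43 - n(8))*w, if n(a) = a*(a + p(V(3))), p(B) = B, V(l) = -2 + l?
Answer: -2372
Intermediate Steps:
n(a) = a*(1 + a) (n(a) = a*(a + (-2 + 3)) = a*(a + 1) = a*(1 + a))
w = 20 (w = -5*(-4) = 20)
-72 + (-43 - n(8))*w = -72 + (-43 - 8*(1 + 8))*20 = -72 + (-43 - 8*9)*20 = -72 + (-43 - 1*72)*20 = -72 + (-43 - 72)*20 = -72 - 115*20 = -72 - 2300 = -2372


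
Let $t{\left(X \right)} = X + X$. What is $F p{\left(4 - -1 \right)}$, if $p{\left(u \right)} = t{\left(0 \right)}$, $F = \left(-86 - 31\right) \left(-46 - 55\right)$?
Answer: $0$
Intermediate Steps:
$F = 11817$ ($F = \left(-117\right) \left(-101\right) = 11817$)
$t{\left(X \right)} = 2 X$
$p{\left(u \right)} = 0$ ($p{\left(u \right)} = 2 \cdot 0 = 0$)
$F p{\left(4 - -1 \right)} = 11817 \cdot 0 = 0$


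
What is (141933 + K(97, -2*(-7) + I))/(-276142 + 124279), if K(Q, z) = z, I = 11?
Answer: -141958/151863 ≈ -0.93478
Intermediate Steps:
(141933 + K(97, -2*(-7) + I))/(-276142 + 124279) = (141933 + (-2*(-7) + 11))/(-276142 + 124279) = (141933 + (14 + 11))/(-151863) = (141933 + 25)*(-1/151863) = 141958*(-1/151863) = -141958/151863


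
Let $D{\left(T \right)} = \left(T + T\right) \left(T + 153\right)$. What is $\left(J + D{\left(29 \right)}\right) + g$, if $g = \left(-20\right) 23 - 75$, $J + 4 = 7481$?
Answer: $17498$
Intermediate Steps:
$J = 7477$ ($J = -4 + 7481 = 7477$)
$D{\left(T \right)} = 2 T \left(153 + T\right)$
$g = -535$ ($g = -460 - 75 = -535$)
$\left(J + D{\left(29 \right)}\right) + g = \left(7477 + 2 \cdot 29 \left(153 + 29\right)\right) - 535 = \left(7477 + 2 \cdot 29 \cdot 182\right) - 535 = \left(7477 + 10556\right) - 535 = 18033 - 535 = 17498$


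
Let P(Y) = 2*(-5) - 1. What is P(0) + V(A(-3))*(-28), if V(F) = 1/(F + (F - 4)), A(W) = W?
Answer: -41/5 ≈ -8.2000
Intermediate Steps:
V(F) = 1/(-4 + 2*F) (V(F) = 1/(F + (-4 + F)) = 1/(-4 + 2*F))
P(Y) = -11 (P(Y) = -10 - 1 = -11)
P(0) + V(A(-3))*(-28) = -11 + (1/(2*(-2 - 3)))*(-28) = -11 + ((½)/(-5))*(-28) = -11 + ((½)*(-⅕))*(-28) = -11 - ⅒*(-28) = -11 + 14/5 = -41/5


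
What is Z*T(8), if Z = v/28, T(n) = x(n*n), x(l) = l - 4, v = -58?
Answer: -870/7 ≈ -124.29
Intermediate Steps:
x(l) = -4 + l
T(n) = -4 + n² (T(n) = -4 + n*n = -4 + n²)
Z = -29/14 (Z = -58/28 = -58*1/28 = -29/14 ≈ -2.0714)
Z*T(8) = -29*(-4 + 8²)/14 = -29*(-4 + 64)/14 = -29/14*60 = -870/7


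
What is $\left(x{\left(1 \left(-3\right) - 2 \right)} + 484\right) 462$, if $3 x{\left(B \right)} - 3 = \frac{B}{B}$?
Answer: $224224$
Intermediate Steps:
$x{\left(B \right)} = \frac{4}{3}$ ($x{\left(B \right)} = 1 + \frac{B \frac{1}{B}}{3} = 1 + \frac{1}{3} \cdot 1 = 1 + \frac{1}{3} = \frac{4}{3}$)
$\left(x{\left(1 \left(-3\right) - 2 \right)} + 484\right) 462 = \left(\frac{4}{3} + 484\right) 462 = \frac{1456}{3} \cdot 462 = 224224$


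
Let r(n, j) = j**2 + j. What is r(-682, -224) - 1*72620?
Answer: -22668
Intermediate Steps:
r(n, j) = j + j**2
r(-682, -224) - 1*72620 = -224*(1 - 224) - 1*72620 = -224*(-223) - 72620 = 49952 - 72620 = -22668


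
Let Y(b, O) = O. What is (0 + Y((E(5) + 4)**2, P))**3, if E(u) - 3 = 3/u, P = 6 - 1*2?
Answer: 64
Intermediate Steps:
P = 4 (P = 6 - 2 = 4)
E(u) = 3 + 3/u
(0 + Y((E(5) + 4)**2, P))**3 = (0 + 4)**3 = 4**3 = 64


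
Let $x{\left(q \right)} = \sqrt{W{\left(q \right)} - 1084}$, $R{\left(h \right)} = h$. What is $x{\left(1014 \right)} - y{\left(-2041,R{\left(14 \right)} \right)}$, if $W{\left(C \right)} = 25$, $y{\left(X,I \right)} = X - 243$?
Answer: $2284 + i \sqrt{1059} \approx 2284.0 + 32.542 i$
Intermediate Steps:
$y{\left(X,I \right)} = -243 + X$
$x{\left(q \right)} = i \sqrt{1059}$ ($x{\left(q \right)} = \sqrt{25 - 1084} = \sqrt{-1059} = i \sqrt{1059}$)
$x{\left(1014 \right)} - y{\left(-2041,R{\left(14 \right)} \right)} = i \sqrt{1059} - \left(-243 - 2041\right) = i \sqrt{1059} - -2284 = i \sqrt{1059} + 2284 = 2284 + i \sqrt{1059}$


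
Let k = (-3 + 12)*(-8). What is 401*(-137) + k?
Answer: -55009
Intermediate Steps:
k = -72 (k = 9*(-8) = -72)
401*(-137) + k = 401*(-137) - 72 = -54937 - 72 = -55009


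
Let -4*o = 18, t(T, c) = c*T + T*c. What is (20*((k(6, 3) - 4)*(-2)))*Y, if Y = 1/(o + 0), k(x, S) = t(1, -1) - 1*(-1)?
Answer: -400/9 ≈ -44.444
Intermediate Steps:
t(T, c) = 2*T*c (t(T, c) = T*c + T*c = 2*T*c)
o = -9/2 (o = -¼*18 = -9/2 ≈ -4.5000)
k(x, S) = -1 (k(x, S) = 2*1*(-1) - 1*(-1) = -2 + 1 = -1)
Y = -2/9 (Y = 1/(-9/2 + 0) = 1/(-9/2) = -2/9 ≈ -0.22222)
(20*((k(6, 3) - 4)*(-2)))*Y = (20*((-1 - 4)*(-2)))*(-2/9) = (20*(-5*(-2)))*(-2/9) = (20*10)*(-2/9) = 200*(-2/9) = -400/9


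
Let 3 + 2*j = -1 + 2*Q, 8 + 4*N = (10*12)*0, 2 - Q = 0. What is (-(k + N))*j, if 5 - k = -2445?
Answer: 0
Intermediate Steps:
Q = 2 (Q = 2 - 1*0 = 2 + 0 = 2)
k = 2450 (k = 5 - 1*(-2445) = 5 + 2445 = 2450)
N = -2 (N = -2 + ((10*12)*0)/4 = -2 + (120*0)/4 = -2 + (1/4)*0 = -2 + 0 = -2)
j = 0 (j = -3/2 + (-1 + 2*2)/2 = -3/2 + (-1 + 4)/2 = -3/2 + (1/2)*3 = -3/2 + 3/2 = 0)
(-(k + N))*j = -(2450 - 2)*0 = -1*2448*0 = -2448*0 = 0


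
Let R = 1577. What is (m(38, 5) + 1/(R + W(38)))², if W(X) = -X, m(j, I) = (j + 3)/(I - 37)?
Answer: 3977446489/2425365504 ≈ 1.6399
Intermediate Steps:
m(j, I) = (3 + j)/(-37 + I)
(m(38, 5) + 1/(R + W(38)))² = ((3 + 38)/(-37 + 5) + 1/(1577 - 1*38))² = (41/(-32) + 1/(1577 - 38))² = (-1/32*41 + 1/1539)² = (-41/32 + 1/1539)² = (-63067/49248)² = 3977446489/2425365504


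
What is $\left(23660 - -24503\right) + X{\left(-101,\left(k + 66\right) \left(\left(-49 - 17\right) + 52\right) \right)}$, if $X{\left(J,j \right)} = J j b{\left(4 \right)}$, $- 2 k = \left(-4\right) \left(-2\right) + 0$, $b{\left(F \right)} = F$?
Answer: $398835$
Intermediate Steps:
$k = -4$ ($k = - \frac{\left(-4\right) \left(-2\right) + 0}{2} = - \frac{8 + 0}{2} = \left(- \frac{1}{2}\right) 8 = -4$)
$X{\left(J,j \right)} = 4 J j$ ($X{\left(J,j \right)} = J j 4 = 4 J j$)
$\left(23660 - -24503\right) + X{\left(-101,\left(k + 66\right) \left(\left(-49 - 17\right) + 52\right) \right)} = \left(23660 - -24503\right) + 4 \left(-101\right) \left(-4 + 66\right) \left(\left(-49 - 17\right) + 52\right) = \left(23660 + 24503\right) + 4 \left(-101\right) 62 \left(\left(-49 - 17\right) + 52\right) = 48163 + 4 \left(-101\right) 62 \left(-66 + 52\right) = 48163 + 4 \left(-101\right) 62 \left(-14\right) = 48163 + 4 \left(-101\right) \left(-868\right) = 48163 + 350672 = 398835$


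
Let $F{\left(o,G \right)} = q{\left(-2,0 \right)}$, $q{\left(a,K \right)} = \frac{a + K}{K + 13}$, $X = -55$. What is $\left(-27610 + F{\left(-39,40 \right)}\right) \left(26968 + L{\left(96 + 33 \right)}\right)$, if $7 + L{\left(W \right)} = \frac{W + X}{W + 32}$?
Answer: $- \frac{222578604420}{299} \approx -7.4441 \cdot 10^{8}$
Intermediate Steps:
$L{\left(W \right)} = -7 + \frac{-55 + W}{32 + W}$ ($L{\left(W \right)} = -7 + \frac{W - 55}{W + 32} = -7 + \frac{-55 + W}{32 + W}$)
$q{\left(a,K \right)} = \frac{K + a}{13 + K}$
$F{\left(o,G \right)} = - \frac{2}{13}$ ($F{\left(o,G \right)} = \frac{0 - 2}{13 + 0} = \frac{1}{13} \left(-2\right) = - \frac{2}{13}$)
$\left(-27610 + F{\left(-39,40 \right)}\right) \left(26968 + L{\left(96 + 33 \right)}\right) = \left(-27610 - \frac{2}{13}\right) \left(26968 + \frac{3 \left(-93 - 2 \left(96 + 33\right)\right)}{32 + \left(96 + 33\right)}\right) = - \frac{358932 \left(26968 + \frac{3 \left(-93 - 258\right)}{32 + 129}\right)}{13} = - \frac{358932 \left(26968 + \frac{3 \left(-93 - 258\right)}{161}\right)}{13} = - \frac{358932 \left(26968 + 3 \cdot \frac{1}{161} \left(-351\right)\right)}{13} = - \frac{358932 \left(26968 - \frac{1053}{161}\right)}{13} = \left(- \frac{358932}{13}\right) \frac{4340795}{161} = - \frac{222578604420}{299}$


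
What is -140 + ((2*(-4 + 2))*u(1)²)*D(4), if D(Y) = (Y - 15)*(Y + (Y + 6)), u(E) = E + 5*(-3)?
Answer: 120596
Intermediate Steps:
u(E) = -15 + E (u(E) = E - 15 = -15 + E)
D(Y) = (-15 + Y)*(6 + 2*Y) (D(Y) = (-15 + Y)*(Y + (6 + Y)) = (-15 + Y)*(6 + 2*Y))
-140 + ((2*(-4 + 2))*u(1)²)*D(4) = -140 + ((2*(-4 + 2))*(-15 + 1)²)*(-90 - 24*4 + 2*4²) = -140 + ((2*(-2))*(-14)²)*(-90 - 96 + 2*16) = -140 + (-4*196)*(-90 - 96 + 32) = -140 - 784*(-154) = -140 + 120736 = 120596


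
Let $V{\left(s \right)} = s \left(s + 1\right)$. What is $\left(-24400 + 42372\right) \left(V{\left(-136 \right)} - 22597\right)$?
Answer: $-76147364$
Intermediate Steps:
$V{\left(s \right)} = s \left(1 + s\right)$
$\left(-24400 + 42372\right) \left(V{\left(-136 \right)} - 22597\right) = \left(-24400 + 42372\right) \left(- 136 \left(1 - 136\right) - 22597\right) = 17972 \left(\left(-136\right) \left(-135\right) - 22597\right) = 17972 \left(18360 - 22597\right) = 17972 \left(-4237\right) = -76147364$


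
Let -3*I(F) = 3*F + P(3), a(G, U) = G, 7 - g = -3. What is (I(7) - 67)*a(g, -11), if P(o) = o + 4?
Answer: -2290/3 ≈ -763.33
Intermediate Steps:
g = 10 (g = 7 - 1*(-3) = 7 + 3 = 10)
P(o) = 4 + o
I(F) = -7/3 - F (I(F) = -(3*F + (4 + 3))/3 = -(3*F + 7)/3 = -(7 + 3*F)/3 = -7/3 - F)
(I(7) - 67)*a(g, -11) = ((-7/3 - 1*7) - 67)*10 = ((-7/3 - 7) - 67)*10 = (-28/3 - 67)*10 = -229/3*10 = -2290/3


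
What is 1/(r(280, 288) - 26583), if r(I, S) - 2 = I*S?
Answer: 1/54059 ≈ 1.8498e-5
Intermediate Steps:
r(I, S) = 2 + I*S
1/(r(280, 288) - 26583) = 1/((2 + 280*288) - 26583) = 1/((2 + 80640) - 26583) = 1/(80642 - 26583) = 1/54059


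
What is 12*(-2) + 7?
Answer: -17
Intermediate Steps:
12*(-2) + 7 = -24 + 7 = -17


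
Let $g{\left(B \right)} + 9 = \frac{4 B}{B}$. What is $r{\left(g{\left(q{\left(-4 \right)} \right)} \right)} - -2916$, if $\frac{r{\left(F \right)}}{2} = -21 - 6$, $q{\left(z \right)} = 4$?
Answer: $2862$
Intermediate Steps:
$g{\left(B \right)} = -5$ ($g{\left(B \right)} = -9 + \frac{4 B}{B} = -9 + 4 = -5$)
$r{\left(F \right)} = -54$ ($r{\left(F \right)} = 2 \left(-21 - 6\right) = 2 \left(-27\right) = -54$)
$r{\left(g{\left(q{\left(-4 \right)} \right)} \right)} - -2916 = -54 - -2916 = -54 + 2916 = 2862$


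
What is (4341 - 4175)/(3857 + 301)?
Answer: 83/2079 ≈ 0.039923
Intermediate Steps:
(4341 - 4175)/(3857 + 301) = 166/4158 = 166*(1/4158) = 83/2079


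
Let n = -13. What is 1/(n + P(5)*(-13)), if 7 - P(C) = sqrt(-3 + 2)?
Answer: -8/845 - I/845 ≈ -0.0094675 - 0.0011834*I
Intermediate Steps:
P(C) = 7 - I (P(C) = 7 - sqrt(-3 + 2) = 7 - sqrt(-1) = 7 - I)
1/(n + P(5)*(-13)) = 1/(-13 + (7 - I)*(-13)) = 1/(-13 + (-91 + 13*I)) = 1/(-104 + 13*I) = (-104 - 13*I)/10985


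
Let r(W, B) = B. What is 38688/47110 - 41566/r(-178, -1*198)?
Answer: 491458621/2331945 ≈ 210.75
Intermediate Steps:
38688/47110 - 41566/r(-178, -1*198) = 38688/47110 - 41566/((-1*198)) = 38688*(1/47110) - 41566/(-198) = 19344/23555 - 41566*(-1/198) = 19344/23555 + 20783/99 = 491458621/2331945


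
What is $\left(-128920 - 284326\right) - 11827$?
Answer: $-425073$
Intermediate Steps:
$\left(-128920 - 284326\right) - 11827 = -413246 - 11827 = -425073$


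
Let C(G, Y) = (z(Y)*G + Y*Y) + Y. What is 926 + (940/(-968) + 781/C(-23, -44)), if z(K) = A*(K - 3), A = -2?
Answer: 15063097/16335 ≈ 922.14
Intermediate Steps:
z(K) = 6 - 2*K (z(K) = -2*(K - 3) = -2*(-3 + K) = 6 - 2*K)
C(G, Y) = Y + Y² + G*(6 - 2*Y) (C(G, Y) = ((6 - 2*Y)*G + Y*Y) + Y = (G*(6 - 2*Y) + Y²) + Y = (Y² + G*(6 - 2*Y)) + Y = Y + Y² + G*(6 - 2*Y))
926 + (940/(-968) + 781/C(-23, -44)) = 926 + (940/(-968) + 781/(-44 + (-44)² + 2*(-23)*(3 - 1*(-44)))) = 926 + (940*(-1/968) + 781/(-44 + 1936 + 2*(-23)*(3 + 44))) = 926 + (-235/242 + 781/(-44 + 1936 + 2*(-23)*47)) = 926 + (-235/242 + 781/(-44 + 1936 - 2162)) = 926 + (-235/242 + 781/(-270)) = 926 + (-235/242 + 781*(-1/270)) = 926 + (-235/242 - 781/270) = 926 - 63113/16335 = 15063097/16335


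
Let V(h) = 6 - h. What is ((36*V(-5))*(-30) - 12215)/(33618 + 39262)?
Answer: -4819/14576 ≈ -0.33061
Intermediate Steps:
((36*V(-5))*(-30) - 12215)/(33618 + 39262) = ((36*(6 - 1*(-5)))*(-30) - 12215)/(33618 + 39262) = ((36*(6 + 5))*(-30) - 12215)/72880 = ((36*11)*(-30) - 12215)*(1/72880) = (396*(-30) - 12215)*(1/72880) = (-11880 - 12215)*(1/72880) = -24095*1/72880 = -4819/14576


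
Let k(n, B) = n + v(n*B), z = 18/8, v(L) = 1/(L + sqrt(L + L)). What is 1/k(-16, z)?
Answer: -21924/351361 + 6*I*sqrt(2)/351361 ≈ -0.062397 + 2.415e-5*I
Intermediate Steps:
v(L) = 1/(L + sqrt(2)*sqrt(L)) (v(L) = 1/(L + sqrt(2*L)) = 1/(L + sqrt(2)*sqrt(L)))
z = 9/4 (z = 18*(1/8) = 9/4 ≈ 2.2500)
k(n, B) = n + 1/(B*n + sqrt(2)*sqrt(B*n)) (k(n, B) = n + 1/(n*B + sqrt(2)*sqrt(n*B)) = n + 1/(B*n + sqrt(2)*sqrt(B*n)))
1/k(-16, z) = 1/(-16 + 1/((9/4)*(-16) + sqrt(2)*sqrt((9/4)*(-16)))) = 1/(-16 + 1/(-36 + sqrt(2)*sqrt(-36))) = 1/(-16 + 1/(-36 + sqrt(2)*(6*I))) = 1/(-16 + 1/(-36 + 6*I*sqrt(2)))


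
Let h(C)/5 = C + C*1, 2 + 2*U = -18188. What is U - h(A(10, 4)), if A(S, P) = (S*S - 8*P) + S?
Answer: -9875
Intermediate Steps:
U = -9095 (U = -1 + (½)*(-18188) = -1 - 9094 = -9095)
A(S, P) = S + S² - 8*P (A(S, P) = (S² - 8*P) + S = S + S² - 8*P)
h(C) = 10*C (h(C) = 5*(C + C*1) = 5*(C + C) = 5*(2*C) = 10*C)
U - h(A(10, 4)) = -9095 - 10*(10 + 10² - 8*4) = -9095 - 10*(10 + 100 - 32) = -9095 - 10*78 = -9095 - 1*780 = -9095 - 780 = -9875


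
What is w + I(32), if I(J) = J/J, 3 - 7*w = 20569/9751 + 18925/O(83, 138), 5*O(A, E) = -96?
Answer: 930074711/6552672 ≈ 141.94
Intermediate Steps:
O(A, E) = -96/5 (O(A, E) = (1/5)*(-96) = -96/5)
w = 923522039/6552672 (w = 3/7 - (20569/9751 + 18925/(-96/5))/7 = 3/7 - (20569*(1/9751) + 18925*(-5/96))/7 = 3/7 - (20569/9751 - 94625/96)/7 = 3/7 - 1/7*(-920713751/936096) = 3/7 + 920713751/6552672 = 923522039/6552672 ≈ 140.94)
I(J) = 1
w + I(32) = 923522039/6552672 + 1 = 930074711/6552672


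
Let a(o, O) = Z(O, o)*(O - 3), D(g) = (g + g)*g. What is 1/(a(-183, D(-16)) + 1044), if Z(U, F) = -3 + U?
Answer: 1/260125 ≈ 3.8443e-6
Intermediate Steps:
D(g) = 2*g² (D(g) = (2*g)*g = 2*g²)
a(o, O) = (-3 + O)² (a(o, O) = (-3 + O)*(O - 3) = (-3 + O)*(-3 + O) = (-3 + O)²)
1/(a(-183, D(-16)) + 1044) = 1/((-3 + 2*(-16)²)² + 1044) = 1/((-3 + 2*256)² + 1044) = 1/((-3 + 512)² + 1044) = 1/(509² + 1044) = 1/(259081 + 1044) = 1/260125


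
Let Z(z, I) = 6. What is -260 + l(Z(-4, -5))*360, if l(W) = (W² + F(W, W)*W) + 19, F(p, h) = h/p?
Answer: 21700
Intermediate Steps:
l(W) = 19 + W + W² (l(W) = (W² + (W/W)*W) + 19 = (W² + 1*W) + 19 = (W² + W) + 19 = (W + W²) + 19 = 19 + W + W²)
-260 + l(Z(-4, -5))*360 = -260 + (19 + 6 + 6²)*360 = -260 + (19 + 6 + 36)*360 = -260 + 61*360 = -260 + 21960 = 21700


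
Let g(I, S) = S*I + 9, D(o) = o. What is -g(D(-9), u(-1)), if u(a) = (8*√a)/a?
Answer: -9 - 72*I ≈ -9.0 - 72.0*I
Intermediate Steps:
u(a) = 8/√a
g(I, S) = 9 + I*S (g(I, S) = I*S + 9 = 9 + I*S)
-g(D(-9), u(-1)) = -(9 - 72/√(-1)) = -(9 - 72*(-I)) = -(9 - (-72)*I) = -(9 + 72*I) = -9 - 72*I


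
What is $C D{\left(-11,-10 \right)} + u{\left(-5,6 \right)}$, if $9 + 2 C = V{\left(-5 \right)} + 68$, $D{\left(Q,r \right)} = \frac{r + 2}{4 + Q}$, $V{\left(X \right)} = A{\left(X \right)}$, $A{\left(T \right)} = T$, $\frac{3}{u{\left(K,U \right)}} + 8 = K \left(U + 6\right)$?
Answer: $\frac{14667}{476} \approx 30.813$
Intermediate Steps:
$u{\left(K,U \right)} = \frac{3}{-8 + K \left(6 + U\right)}$ ($u{\left(K,U \right)} = \frac{3}{-8 + K \left(U + 6\right)} = \frac{3}{-8 + K \left(6 + U\right)}$)
$V{\left(X \right)} = X$
$D{\left(Q,r \right)} = \frac{2 + r}{4 + Q}$
$C = 27$ ($C = - \frac{9}{2} + \frac{-5 + 68}{2} = - \frac{9}{2} + \frac{1}{2} \cdot 63 = - \frac{9}{2} + \frac{63}{2} = 27$)
$C D{\left(-11,-10 \right)} + u{\left(-5,6 \right)} = 27 \frac{2 - 10}{4 - 11} + \frac{3}{-8 + 6 \left(-5\right) - 30} = 27 \frac{1}{-7} \left(-8\right) + \frac{3}{-8 - 30 - 30} = 27 \left(\left(- \frac{1}{7}\right) \left(-8\right)\right) + \frac{3}{-68} = 27 \cdot \frac{8}{7} + 3 \left(- \frac{1}{68}\right) = \frac{216}{7} - \frac{3}{68} = \frac{14667}{476}$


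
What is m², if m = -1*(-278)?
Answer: 77284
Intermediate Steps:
m = 278
m² = 278² = 77284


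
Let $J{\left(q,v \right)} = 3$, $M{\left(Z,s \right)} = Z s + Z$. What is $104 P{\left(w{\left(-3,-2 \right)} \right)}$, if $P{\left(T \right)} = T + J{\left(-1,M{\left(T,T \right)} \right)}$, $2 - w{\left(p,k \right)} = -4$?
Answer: $936$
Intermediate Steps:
$w{\left(p,k \right)} = 6$ ($w{\left(p,k \right)} = 2 - -4 = 2 + 4 = 6$)
$M{\left(Z,s \right)} = Z + Z s$
$P{\left(T \right)} = 3 + T$ ($P{\left(T \right)} = T + 3 = 3 + T$)
$104 P{\left(w{\left(-3,-2 \right)} \right)} = 104 \left(3 + 6\right) = 104 \cdot 9 = 936$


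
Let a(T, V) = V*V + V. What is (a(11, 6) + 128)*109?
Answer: 18530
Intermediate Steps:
a(T, V) = V + V² (a(T, V) = V² + V = V + V²)
(a(11, 6) + 128)*109 = (6*(1 + 6) + 128)*109 = (6*7 + 128)*109 = (42 + 128)*109 = 170*109 = 18530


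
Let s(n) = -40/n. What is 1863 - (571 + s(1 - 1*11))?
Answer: 1288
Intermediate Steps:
1863 - (571 + s(1 - 1*11)) = 1863 - (571 - 40/(1 - 1*11)) = 1863 - (571 - 40/(1 - 11)) = 1863 - (571 - 40/(-10)) = 1863 - (571 - 40*(-1/10)) = 1863 - (571 + 4) = 1863 - 1*575 = 1863 - 575 = 1288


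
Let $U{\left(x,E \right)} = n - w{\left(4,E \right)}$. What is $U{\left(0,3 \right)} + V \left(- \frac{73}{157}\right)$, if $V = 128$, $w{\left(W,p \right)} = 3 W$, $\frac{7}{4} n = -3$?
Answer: $- \frac{80480}{1099} \approx -73.23$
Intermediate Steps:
$n = - \frac{12}{7}$ ($n = \frac{4}{7} \left(-3\right) = - \frac{12}{7} \approx -1.7143$)
$U{\left(x,E \right)} = - \frac{96}{7}$ ($U{\left(x,E \right)} = - \frac{12}{7} - 3 \cdot 4 = - \frac{12}{7} - 12 = - \frac{96}{7}$)
$U{\left(0,3 \right)} + V \left(- \frac{73}{157}\right) = - \frac{96}{7} + 128 \left(- \frac{73}{157}\right) = - \frac{96}{7} - \frac{9344}{157} = - \frac{80480}{1099}$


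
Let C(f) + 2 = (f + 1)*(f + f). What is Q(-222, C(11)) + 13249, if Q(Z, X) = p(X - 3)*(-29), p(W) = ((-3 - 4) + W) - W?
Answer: 13452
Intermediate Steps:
C(f) = -2 + 2*f*(1 + f) (C(f) = -2 + (f + 1)*(f + f) = -2 + (1 + f)*(2*f) = -2 + 2*f*(1 + f))
p(W) = -7 (p(W) = (-7 + W) - W = -7)
Q(Z, X) = 203 (Q(Z, X) = -7*(-29) = 203)
Q(-222, C(11)) + 13249 = 203 + 13249 = 13452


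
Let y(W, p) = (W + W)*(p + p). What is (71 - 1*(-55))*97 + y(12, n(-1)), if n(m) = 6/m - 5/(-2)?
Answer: 12054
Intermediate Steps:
n(m) = 5/2 + 6/m (n(m) = 6/m - 5*(-½) = 6/m + 5/2 = 5/2 + 6/m)
y(W, p) = 4*W*p (y(W, p) = (2*W)*(2*p) = 4*W*p)
(71 - 1*(-55))*97 + y(12, n(-1)) = (71 - 1*(-55))*97 + 4*12*(5/2 + 6/(-1)) = (71 + 55)*97 + 4*12*(5/2 + 6*(-1)) = 126*97 + 4*12*(5/2 - 6) = 12222 + 4*12*(-7/2) = 12222 - 168 = 12054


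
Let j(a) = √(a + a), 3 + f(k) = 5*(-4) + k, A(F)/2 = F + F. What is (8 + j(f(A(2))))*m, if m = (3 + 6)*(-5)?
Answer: -360 - 45*I*√30 ≈ -360.0 - 246.48*I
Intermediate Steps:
A(F) = 4*F (A(F) = 2*(F + F) = 2*(2*F) = 4*F)
m = -45 (m = 9*(-5) = -45)
f(k) = -23 + k (f(k) = -3 + (5*(-4) + k) = -3 + (-20 + k) = -23 + k)
j(a) = √2*√a (j(a) = √(2*a) = √2*√a)
(8 + j(f(A(2))))*m = (8 + √2*√(-23 + 4*2))*(-45) = (8 + √2*√(-23 + 8))*(-45) = (8 + √2*√(-15))*(-45) = (8 + √2*(I*√15))*(-45) = (8 + I*√30)*(-45) = -360 - 45*I*√30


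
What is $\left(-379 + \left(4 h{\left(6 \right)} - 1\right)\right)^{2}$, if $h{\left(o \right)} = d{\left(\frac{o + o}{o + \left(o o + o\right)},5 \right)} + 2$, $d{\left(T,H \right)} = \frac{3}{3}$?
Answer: $135424$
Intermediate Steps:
$d{\left(T,H \right)} = 1$ ($d{\left(T,H \right)} = 3 \cdot \frac{1}{3} = 1$)
$h{\left(o \right)} = 3$ ($h{\left(o \right)} = 1 + 2 = 3$)
$\left(-379 + \left(4 h{\left(6 \right)} - 1\right)\right)^{2} = \left(-379 + \left(4 \cdot 3 - 1\right)\right)^{2} = \left(-379 + \left(12 - 1\right)\right)^{2} = \left(-379 + 11\right)^{2} = \left(-368\right)^{2} = 135424$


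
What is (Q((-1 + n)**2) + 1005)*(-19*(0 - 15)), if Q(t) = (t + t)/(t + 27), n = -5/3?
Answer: 87968955/307 ≈ 2.8654e+5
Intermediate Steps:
n = -5/3 (n = -5*1/3 = -5/3 ≈ -1.6667)
Q(t) = 2*t/(27 + t) (Q(t) = (2*t)/(27 + t) = 2*t/(27 + t))
(Q((-1 + n)**2) + 1005)*(-19*(0 - 15)) = (2*(-1 - 5/3)**2/(27 + (-1 - 5/3)**2) + 1005)*(-19*(0 - 15)) = (2*(-8/3)**2/(27 + (-8/3)**2) + 1005)*(-19*(-15)) = (2*(64/9)/(27 + 64/9) + 1005)*285 = (2*(64/9)/(307/9) + 1005)*285 = (2*(64/9)*(9/307) + 1005)*285 = (128/307 + 1005)*285 = (308663/307)*285 = 87968955/307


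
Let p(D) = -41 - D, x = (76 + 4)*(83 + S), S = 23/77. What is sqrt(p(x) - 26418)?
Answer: I*sqrt(196385651)/77 ≈ 182.0*I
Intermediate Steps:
S = 23/77 (S = 23*(1/77) = 23/77 ≈ 0.29870)
x = 513120/77 (x = (76 + 4)*(83 + 23/77) = 80*(6414/77) = 513120/77 ≈ 6663.9)
sqrt(p(x) - 26418) = sqrt((-41 - 1*513120/77) - 26418) = sqrt((-41 - 513120/77) - 26418) = sqrt(-516277/77 - 26418) = sqrt(-2550463/77) = I*sqrt(196385651)/77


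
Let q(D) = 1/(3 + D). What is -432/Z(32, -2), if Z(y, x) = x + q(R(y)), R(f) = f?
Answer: 5040/23 ≈ 219.13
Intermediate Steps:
Z(y, x) = x + 1/(3 + y)
-432/Z(32, -2) = -432*(3 + 32)/(1 - 2*(3 + 32)) = -432*35/(1 - 2*35) = -432*35/(1 - 70) = -432/((1/35)*(-69)) = -432/(-69/35) = -432*(-35/69) = 5040/23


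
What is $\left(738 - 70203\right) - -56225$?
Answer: $-13240$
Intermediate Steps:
$\left(738 - 70203\right) - -56225 = \left(738 - 70203\right) + \left(-311 + 56536\right) = -69465 + 56225 = -13240$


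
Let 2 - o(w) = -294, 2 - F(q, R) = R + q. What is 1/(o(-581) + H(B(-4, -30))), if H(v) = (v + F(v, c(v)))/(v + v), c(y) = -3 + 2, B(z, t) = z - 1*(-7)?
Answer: 2/593 ≈ 0.0033727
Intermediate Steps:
B(z, t) = 7 + z (B(z, t) = z + 7 = 7 + z)
c(y) = -1
F(q, R) = 2 - R - q (F(q, R) = 2 - (R + q) = 2 + (-R - q) = 2 - R - q)
o(w) = 296 (o(w) = 2 - 1*(-294) = 2 + 294 = 296)
H(v) = 3/(2*v) (H(v) = (v + (2 - 1*(-1) - v))/(v + v) = (v + (2 + 1 - v))/((2*v)) = (v + (3 - v))*(1/(2*v)) = 3*(1/(2*v)) = 3/(2*v))
1/(o(-581) + H(B(-4, -30))) = 1/(296 + 3/(2*(7 - 4))) = 1/(296 + (3/2)/3) = 1/(296 + (3/2)*(1/3)) = 1/(296 + 1/2) = 1/(593/2) = 2/593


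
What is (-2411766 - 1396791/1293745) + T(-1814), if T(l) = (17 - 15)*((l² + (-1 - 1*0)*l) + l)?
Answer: 5394172643579/1293745 ≈ 4.1694e+6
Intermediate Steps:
T(l) = 2*l² (T(l) = 2*((l² + (-1 + 0)*l) + l) = 2*((l² - l) + l) = 2*l²)
(-2411766 - 1396791/1293745) + T(-1814) = (-2411766 - 1396791/1293745) + 2*(-1814)² = (-2411766 - 1396791*1/1293745) + 2*3290596 = (-2411766 - 1396791/1293745) + 6581192 = -3120211600461/1293745 + 6581192 = 5394172643579/1293745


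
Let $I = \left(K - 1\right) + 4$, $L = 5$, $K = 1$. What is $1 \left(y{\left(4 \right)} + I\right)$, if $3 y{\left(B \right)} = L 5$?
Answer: $\frac{37}{3} \approx 12.333$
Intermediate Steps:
$y{\left(B \right)} = \frac{25}{3}$ ($y{\left(B \right)} = \frac{5 \cdot 5}{3} = \frac{1}{3} \cdot 25 = \frac{25}{3}$)
$I = 4$ ($I = \left(1 - 1\right) + 4 = 0 + 4 = 4$)
$1 \left(y{\left(4 \right)} + I\right) = 1 \left(\frac{25}{3} + 4\right) = 1 \cdot \frac{37}{3} = \frac{37}{3}$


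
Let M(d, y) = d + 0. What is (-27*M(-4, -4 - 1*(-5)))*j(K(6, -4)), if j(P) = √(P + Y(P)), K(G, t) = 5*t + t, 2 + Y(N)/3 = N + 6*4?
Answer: 108*I*√30 ≈ 591.54*I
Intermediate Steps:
Y(N) = 66 + 3*N (Y(N) = -6 + 3*(N + 6*4) = -6 + 3*(N + 24) = -6 + 3*(24 + N) = -6 + (72 + 3*N) = 66 + 3*N)
K(G, t) = 6*t
j(P) = √(66 + 4*P) (j(P) = √(P + (66 + 3*P)) = √(66 + 4*P))
M(d, y) = d
(-27*M(-4, -4 - 1*(-5)))*j(K(6, -4)) = (-27*(-4))*√(66 + 4*(6*(-4))) = 108*√(66 + 4*(-24)) = 108*√(66 - 96) = 108*√(-30) = 108*(I*√30) = 108*I*√30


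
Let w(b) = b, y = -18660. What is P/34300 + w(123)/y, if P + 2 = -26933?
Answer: -84471/106673 ≈ -0.79187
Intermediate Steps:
P = -26935 (P = -2 - 26933 = -26935)
P/34300 + w(123)/y = -26935/34300 + 123/(-18660) = -26935*1/34300 + 123*(-1/18660) = -5387/6860 - 41/6220 = -84471/106673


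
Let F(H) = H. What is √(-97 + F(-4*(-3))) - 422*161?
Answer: -67942 + I*√85 ≈ -67942.0 + 9.2195*I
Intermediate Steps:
√(-97 + F(-4*(-3))) - 422*161 = √(-97 - 4*(-3)) - 422*161 = √(-97 + 12) - 67942 = √(-85) - 67942 = I*√85 - 67942 = -67942 + I*√85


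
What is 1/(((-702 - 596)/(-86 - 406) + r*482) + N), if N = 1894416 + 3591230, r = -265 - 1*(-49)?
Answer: 246/1323858013 ≈ 1.8582e-7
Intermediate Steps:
r = -216 (r = -265 + 49 = -216)
N = 5485646
1/(((-702 - 596)/(-86 - 406) + r*482) + N) = 1/(((-702 - 596)/(-86 - 406) - 216*482) + 5485646) = 1/((-1298/(-492) - 104112) + 5485646) = 1/((-1298*(-1/492) - 104112) + 5485646) = 1/((649/246 - 104112) + 5485646) = 1/(-25610903/246 + 5485646) = 1/(1323858013/246) = 246/1323858013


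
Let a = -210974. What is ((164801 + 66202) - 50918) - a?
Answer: 391059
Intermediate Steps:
((164801 + 66202) - 50918) - a = ((164801 + 66202) - 50918) - 1*(-210974) = (231003 - 50918) + 210974 = 180085 + 210974 = 391059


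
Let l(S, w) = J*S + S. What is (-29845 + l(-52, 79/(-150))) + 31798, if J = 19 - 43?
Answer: 3149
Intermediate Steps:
J = -24
l(S, w) = -23*S (l(S, w) = -24*S + S = -23*S)
(-29845 + l(-52, 79/(-150))) + 31798 = (-29845 - 23*(-52)) + 31798 = (-29845 + 1196) + 31798 = -28649 + 31798 = 3149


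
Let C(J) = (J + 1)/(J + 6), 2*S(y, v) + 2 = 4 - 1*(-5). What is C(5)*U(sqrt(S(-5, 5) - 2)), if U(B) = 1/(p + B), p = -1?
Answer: 12/11 + 6*sqrt(6)/11 ≈ 2.4270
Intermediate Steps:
S(y, v) = 7/2 (S(y, v) = -1 + (4 - 1*(-5))/2 = -1 + (4 + 5)/2 = -1 + (1/2)*9 = -1 + 9/2 = 7/2)
U(B) = 1/(-1 + B)
C(J) = (1 + J)/(6 + J)
C(5)*U(sqrt(S(-5, 5) - 2)) = ((1 + 5)/(6 + 5))/(-1 + sqrt(7/2 - 2)) = (6/11)/(-1 + sqrt(3/2)) = ((1/11)*6)/(-1 + sqrt(6)/2) = 6/(11*(-1 + sqrt(6)/2))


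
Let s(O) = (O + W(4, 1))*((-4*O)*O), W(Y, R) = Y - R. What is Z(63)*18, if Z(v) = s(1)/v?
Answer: -32/7 ≈ -4.5714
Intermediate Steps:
s(O) = -4*O²*(3 + O) (s(O) = (O + (4 - 1*1))*((-4*O)*O) = (O + (4 - 1))*(-4*O²) = (O + 3)*(-4*O²) = (3 + O)*(-4*O²) = -4*O²*(3 + O))
Z(v) = -16/v (Z(v) = (4*1²*(-3 - 1*1))/v = (4*1*(-3 - 1))/v = (4*1*(-4))/v = -16/v)
Z(63)*18 = -16/63*18 = -32/7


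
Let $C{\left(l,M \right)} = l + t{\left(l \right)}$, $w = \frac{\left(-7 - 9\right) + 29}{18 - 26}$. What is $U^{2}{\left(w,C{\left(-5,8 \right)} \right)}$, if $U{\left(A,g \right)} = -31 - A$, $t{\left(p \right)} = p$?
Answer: $\frac{55225}{64} \approx 862.89$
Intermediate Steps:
$w = - \frac{13}{8}$ ($w = \frac{\left(-7 - 9\right) + 29}{-8} = \left(-16 + 29\right) \left(- \frac{1}{8}\right) = 13 \left(- \frac{1}{8}\right) = - \frac{13}{8} \approx -1.625$)
$C{\left(l,M \right)} = 2 l$ ($C{\left(l,M \right)} = l + l = 2 l$)
$U^{2}{\left(w,C{\left(-5,8 \right)} \right)} = \left(-31 - - \frac{13}{8}\right)^{2} = \left(-31 + \frac{13}{8}\right)^{2} = \left(- \frac{235}{8}\right)^{2} = \frac{55225}{64}$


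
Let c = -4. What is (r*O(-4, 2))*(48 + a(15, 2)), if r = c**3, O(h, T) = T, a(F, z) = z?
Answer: -6400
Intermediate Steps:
r = -64 (r = (-4)**3 = -64)
(r*O(-4, 2))*(48 + a(15, 2)) = (-64*2)*(48 + 2) = -128*50 = -6400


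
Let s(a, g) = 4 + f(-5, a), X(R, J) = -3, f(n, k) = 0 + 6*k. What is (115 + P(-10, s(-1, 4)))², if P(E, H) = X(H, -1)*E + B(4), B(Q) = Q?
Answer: 22201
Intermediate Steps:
f(n, k) = 6*k
s(a, g) = 4 + 6*a
P(E, H) = 4 - 3*E (P(E, H) = -3*E + 4 = 4 - 3*E)
(115 + P(-10, s(-1, 4)))² = (115 + (4 - 3*(-10)))² = (115 + (4 + 30))² = (115 + 34)² = 149² = 22201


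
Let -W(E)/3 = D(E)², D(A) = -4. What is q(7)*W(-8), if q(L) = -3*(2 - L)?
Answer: -720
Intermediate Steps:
q(L) = -6 + 3*L
W(E) = -48 (W(E) = -3*(-4)² = -3*16 = -48)
q(7)*W(-8) = (-6 + 3*7)*(-48) = (-6 + 21)*(-48) = 15*(-48) = -720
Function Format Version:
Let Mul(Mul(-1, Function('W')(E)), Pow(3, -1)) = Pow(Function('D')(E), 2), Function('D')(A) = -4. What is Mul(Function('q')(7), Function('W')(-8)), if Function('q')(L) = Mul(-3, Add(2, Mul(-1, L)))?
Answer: -720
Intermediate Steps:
Function('q')(L) = Add(-6, Mul(3, L))
Function('W')(E) = -48 (Function('W')(E) = Mul(-3, Pow(-4, 2)) = Mul(-3, 16) = -48)
Mul(Function('q')(7), Function('W')(-8)) = Mul(Add(-6, Mul(3, 7)), -48) = Mul(Add(-6, 21), -48) = Mul(15, -48) = -720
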